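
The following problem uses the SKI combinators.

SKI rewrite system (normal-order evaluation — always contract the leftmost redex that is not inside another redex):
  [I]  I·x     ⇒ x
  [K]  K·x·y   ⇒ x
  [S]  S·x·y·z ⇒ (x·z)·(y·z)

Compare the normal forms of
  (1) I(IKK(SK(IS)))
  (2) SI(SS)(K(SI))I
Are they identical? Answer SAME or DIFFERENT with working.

Term A:
  start: I(IKK(SK(IS)))
  →1  IKK(SK(IS))
  →2  KK(SK(IS))
  →3  K

Term B:
  start: SI(SS)(K(SI))I
  →1  I(K(SI))(SS(K(SI)))I
  →2  K(SI)(SS(K(SI)))I
  →3  SII

Answer: DIFFERENT — A ⇓ K, B ⇓ SII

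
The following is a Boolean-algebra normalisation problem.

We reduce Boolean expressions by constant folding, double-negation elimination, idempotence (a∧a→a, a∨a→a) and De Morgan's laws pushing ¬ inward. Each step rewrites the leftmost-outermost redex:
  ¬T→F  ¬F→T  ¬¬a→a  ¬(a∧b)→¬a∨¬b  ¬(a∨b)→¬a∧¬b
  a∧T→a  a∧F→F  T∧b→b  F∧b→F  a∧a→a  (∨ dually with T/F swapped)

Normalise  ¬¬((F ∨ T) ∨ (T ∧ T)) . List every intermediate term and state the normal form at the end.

  start: ¬¬((F ∨ T) ∨ (T ∧ T))
  step 1: (F ∨ T) ∨ (T ∧ T)
  step 2: T ∨ (T ∧ T)
  step 3: T

Answer: normal form = T  (in 3 steps)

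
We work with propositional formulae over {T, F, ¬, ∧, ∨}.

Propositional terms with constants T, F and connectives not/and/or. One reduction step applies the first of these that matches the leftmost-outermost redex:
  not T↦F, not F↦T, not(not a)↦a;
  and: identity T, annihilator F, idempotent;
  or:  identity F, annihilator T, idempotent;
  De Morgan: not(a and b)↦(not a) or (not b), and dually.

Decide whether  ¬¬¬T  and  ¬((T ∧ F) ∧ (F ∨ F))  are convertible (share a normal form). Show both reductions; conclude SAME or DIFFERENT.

Answer: DIFFERENT — A ⇓ F, B ⇓ T

Derivation:
Term A:
  start: ¬¬¬T
  [1] ¬T
  [2] F

Term B:
  start: ¬((T ∧ F) ∧ (F ∨ F))
  [1] ¬(T ∧ F) ∨ ¬(F ∨ F)
  [2] (¬T ∨ ¬F) ∨ ¬(F ∨ F)
  [3] (F ∨ ¬F) ∨ ¬(F ∨ F)
  [4] ¬F ∨ ¬(F ∨ F)
  [5] T ∨ ¬(F ∨ F)
  [6] T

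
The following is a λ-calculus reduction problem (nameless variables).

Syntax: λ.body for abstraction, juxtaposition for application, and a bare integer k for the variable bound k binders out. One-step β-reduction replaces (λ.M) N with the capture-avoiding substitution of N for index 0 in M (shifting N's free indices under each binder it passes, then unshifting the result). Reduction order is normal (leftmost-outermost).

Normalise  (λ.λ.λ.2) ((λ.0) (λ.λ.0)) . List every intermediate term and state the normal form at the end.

Answer: normal form = λ.λ.λ.λ.0  (in 2 steps)

Derivation:
  start: (λ.λ.λ.2) ((λ.0) (λ.λ.0))
  step 1: λ.λ.(λ.0) (λ.λ.0)
  step 2: λ.λ.λ.λ.0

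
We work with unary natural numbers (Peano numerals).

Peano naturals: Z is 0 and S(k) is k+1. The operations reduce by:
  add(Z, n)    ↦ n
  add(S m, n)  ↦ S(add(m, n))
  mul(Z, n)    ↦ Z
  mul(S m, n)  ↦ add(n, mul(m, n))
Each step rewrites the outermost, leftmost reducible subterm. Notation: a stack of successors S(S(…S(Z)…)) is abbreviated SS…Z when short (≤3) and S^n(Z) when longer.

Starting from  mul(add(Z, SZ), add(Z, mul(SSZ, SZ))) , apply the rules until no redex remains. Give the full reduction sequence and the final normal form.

  start: mul(add(Z, SZ), add(Z, mul(SSZ, SZ)))
  step 1: mul(SZ, add(Z, mul(SSZ, SZ)))
  step 2: add(add(Z, mul(SSZ, SZ)), mul(Z, add(Z, mul(SSZ, SZ))))
  step 3: add(mul(SSZ, SZ), mul(Z, add(Z, mul(SSZ, SZ))))
  step 4: add(add(SZ, mul(SZ, SZ)), mul(Z, add(Z, mul(SSZ, SZ))))
  step 5: add(S(add(Z, mul(SZ, SZ))), mul(Z, add(Z, mul(SSZ, SZ))))
  step 6: S(add(add(Z, mul(SZ, SZ)), mul(Z, add(Z, mul(SSZ, SZ)))))
  step 7: S(add(mul(SZ, SZ), mul(Z, add(Z, mul(SSZ, SZ)))))
  step 8: S(add(add(SZ, mul(Z, SZ)), mul(Z, add(Z, mul(SSZ, SZ)))))
  step 9: S(add(S(add(Z, mul(Z, SZ))), mul(Z, add(Z, mul(SSZ, SZ)))))
  step 10: S(S(add(add(Z, mul(Z, SZ)), mul(Z, add(Z, mul(SSZ, SZ))))))
  step 11: S(S(add(mul(Z, SZ), mul(Z, add(Z, mul(SSZ, SZ))))))
  step 12: S(S(add(Z, mul(Z, add(Z, mul(SSZ, SZ))))))
  step 13: S(S(mul(Z, add(Z, mul(SSZ, SZ)))))
  step 14: SSZ

Answer: normal form = SSZ  (in 14 steps)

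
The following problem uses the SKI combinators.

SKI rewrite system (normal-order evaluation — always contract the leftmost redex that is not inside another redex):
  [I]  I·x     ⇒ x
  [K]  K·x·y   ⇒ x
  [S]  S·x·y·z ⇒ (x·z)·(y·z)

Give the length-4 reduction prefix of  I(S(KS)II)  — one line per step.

  start: I(S(KS)II)
  [1] S(KS)II
  [2] KSI(II)
  [3] S(II)
  [4] SI

Answer: after 4 steps: SI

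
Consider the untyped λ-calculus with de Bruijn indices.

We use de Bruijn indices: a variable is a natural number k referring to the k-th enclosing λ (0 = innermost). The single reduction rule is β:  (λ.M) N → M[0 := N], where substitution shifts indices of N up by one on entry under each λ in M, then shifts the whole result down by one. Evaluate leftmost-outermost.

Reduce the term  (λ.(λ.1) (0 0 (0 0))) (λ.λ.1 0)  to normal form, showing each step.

  start: (λ.(λ.1) (0 0 (0 0))) (λ.λ.1 0)
  step 1: (λ.λ.λ.1 0) ((λ.λ.1 0) (λ.λ.1 0) ((λ.λ.1 0) (λ.λ.1 0)))
  step 2: λ.λ.1 0

Answer: normal form = λ.λ.1 0  (in 2 steps)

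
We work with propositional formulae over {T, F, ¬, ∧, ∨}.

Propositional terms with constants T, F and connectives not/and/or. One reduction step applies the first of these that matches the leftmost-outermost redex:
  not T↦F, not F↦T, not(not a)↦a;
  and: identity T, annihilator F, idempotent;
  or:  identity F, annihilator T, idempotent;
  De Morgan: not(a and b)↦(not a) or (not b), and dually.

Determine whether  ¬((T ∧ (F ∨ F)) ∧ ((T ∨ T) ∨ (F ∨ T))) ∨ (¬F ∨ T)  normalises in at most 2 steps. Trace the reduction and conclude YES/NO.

  start: ¬((T ∧ (F ∨ F)) ∧ ((T ∨ T) ∨ (F ∨ T))) ∨ (¬F ∨ T)
  [1] (¬(T ∧ (F ∨ F)) ∨ ¬((T ∨ T) ∨ (F ∨ T))) ∨ (¬F ∨ T)
  [2] ((¬T ∨ ¬(F ∨ F)) ∨ ¬((T ∨ T) ∨ (F ∨ T))) ∨ (¬F ∨ T)

Answer: NO — after 2 steps the term is ((¬T ∨ ¬(F ∨ F)) ∨ ¬((T ∨ T) ∨ (F ∨ T))) ∨ (¬F ∨ T), not yet normal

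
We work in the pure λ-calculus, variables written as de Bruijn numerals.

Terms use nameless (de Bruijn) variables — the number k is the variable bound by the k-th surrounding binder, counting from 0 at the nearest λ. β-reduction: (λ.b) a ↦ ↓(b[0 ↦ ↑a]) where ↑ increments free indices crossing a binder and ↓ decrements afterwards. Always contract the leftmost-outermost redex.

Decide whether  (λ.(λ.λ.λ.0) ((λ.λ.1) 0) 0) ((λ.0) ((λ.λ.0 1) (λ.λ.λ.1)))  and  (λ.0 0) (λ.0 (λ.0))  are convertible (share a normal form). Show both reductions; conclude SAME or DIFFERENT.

Term A:
  start: (λ.(λ.λ.λ.0) ((λ.λ.1) 0) 0) ((λ.0) ((λ.λ.0 1) (λ.λ.λ.1)))
  [1] (λ.λ.λ.0) ((λ.λ.1) ((λ.0) ((λ.λ.0 1) (λ.λ.λ.1)))) ((λ.0) ((λ.λ.0 1) (λ.λ.λ.1)))
  [2] (λ.λ.0) ((λ.0) ((λ.λ.0 1) (λ.λ.λ.1)))
  [3] λ.0

Term B:
  start: (λ.0 0) (λ.0 (λ.0))
  [1] (λ.0 (λ.0)) (λ.0 (λ.0))
  [2] (λ.0 (λ.0)) (λ.0)
  [3] (λ.0) (λ.0)
  [4] λ.0

Answer: SAME — A ⇓ λ.0, B ⇓ λ.0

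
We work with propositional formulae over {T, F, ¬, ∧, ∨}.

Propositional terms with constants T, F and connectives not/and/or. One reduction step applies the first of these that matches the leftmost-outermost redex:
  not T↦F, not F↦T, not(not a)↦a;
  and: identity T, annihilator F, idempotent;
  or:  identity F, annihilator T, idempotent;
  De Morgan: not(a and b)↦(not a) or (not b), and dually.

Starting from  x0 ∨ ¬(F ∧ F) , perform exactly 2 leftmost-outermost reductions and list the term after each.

Answer: after 2 steps: x0 ∨ ¬F

Working:
  start: x0 ∨ ¬(F ∧ F)
  →1  x0 ∨ (¬F ∨ ¬F)
  →2  x0 ∨ ¬F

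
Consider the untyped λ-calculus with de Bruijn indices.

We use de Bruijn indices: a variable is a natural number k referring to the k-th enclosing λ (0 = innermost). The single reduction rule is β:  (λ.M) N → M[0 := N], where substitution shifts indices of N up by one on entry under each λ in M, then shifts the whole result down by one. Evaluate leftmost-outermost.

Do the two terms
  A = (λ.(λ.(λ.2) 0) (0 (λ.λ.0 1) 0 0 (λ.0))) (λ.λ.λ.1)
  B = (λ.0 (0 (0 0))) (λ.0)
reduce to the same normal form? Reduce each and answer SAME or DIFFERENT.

Answer: DIFFERENT — A ⇓ λ.λ.λ.1, B ⇓ λ.0

Derivation:
Term A:
  start: (λ.(λ.(λ.2) 0) (0 (λ.λ.0 1) 0 0 (λ.0))) (λ.λ.λ.1)
  →1  (λ.(λ.λ.λ.λ.1) 0) ((λ.λ.λ.1) (λ.λ.0 1) (λ.λ.λ.1) (λ.λ.λ.1) (λ.0))
  →2  (λ.λ.λ.λ.1) ((λ.λ.λ.1) (λ.λ.0 1) (λ.λ.λ.1) (λ.λ.λ.1) (λ.0))
  →3  λ.λ.λ.1

Term B:
  start: (λ.0 (0 (0 0))) (λ.0)
  →1  (λ.0) ((λ.0) ((λ.0) (λ.0)))
  →2  (λ.0) ((λ.0) (λ.0))
  →3  (λ.0) (λ.0)
  →4  λ.0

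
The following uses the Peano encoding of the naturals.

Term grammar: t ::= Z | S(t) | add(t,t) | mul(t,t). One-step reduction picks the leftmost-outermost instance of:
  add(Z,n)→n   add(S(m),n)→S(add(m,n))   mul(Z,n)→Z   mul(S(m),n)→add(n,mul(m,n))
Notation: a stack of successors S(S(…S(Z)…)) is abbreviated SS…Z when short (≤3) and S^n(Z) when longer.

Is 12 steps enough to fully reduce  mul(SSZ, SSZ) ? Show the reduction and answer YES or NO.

Answer: YES — reaches normal form S^4(Z) in 9 ≤ 12 steps

Working:
  start: mul(SSZ, SSZ)
  [1] add(SSZ, mul(SZ, SSZ))
  [2] S(add(SZ, mul(SZ, SSZ)))
  [3] S(S(add(Z, mul(SZ, SSZ))))
  [4] S(S(mul(SZ, SSZ)))
  [5] S(S(add(SSZ, mul(Z, SSZ))))
  [6] S(S(S(add(SZ, mul(Z, SSZ)))))
  [7] S(S(S(S(add(Z, mul(Z, SSZ))))))
  [8] S(S(S(S(mul(Z, SSZ)))))
  [9] S^4(Z)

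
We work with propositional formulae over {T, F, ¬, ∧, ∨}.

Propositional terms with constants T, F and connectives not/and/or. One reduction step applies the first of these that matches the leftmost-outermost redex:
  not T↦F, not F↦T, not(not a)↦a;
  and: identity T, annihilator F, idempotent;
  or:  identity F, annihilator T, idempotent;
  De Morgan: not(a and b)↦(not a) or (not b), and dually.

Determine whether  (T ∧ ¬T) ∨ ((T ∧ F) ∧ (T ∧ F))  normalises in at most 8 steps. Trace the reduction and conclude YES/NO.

  start: (T ∧ ¬T) ∨ ((T ∧ F) ∧ (T ∧ F))
  [1] ¬T ∨ ((T ∧ F) ∧ (T ∧ F))
  [2] F ∨ ((T ∧ F) ∧ (T ∧ F))
  [3] (T ∧ F) ∧ (T ∧ F)
  [4] T ∧ F
  [5] F

Answer: YES — reaches normal form F in 5 ≤ 8 steps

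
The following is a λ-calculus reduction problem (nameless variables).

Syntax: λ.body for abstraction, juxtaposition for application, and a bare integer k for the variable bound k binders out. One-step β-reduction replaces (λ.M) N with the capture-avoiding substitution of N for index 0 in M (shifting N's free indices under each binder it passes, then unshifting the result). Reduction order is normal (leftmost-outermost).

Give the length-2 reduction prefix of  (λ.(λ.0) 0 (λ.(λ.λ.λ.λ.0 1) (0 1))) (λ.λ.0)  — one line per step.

Answer: after 2 steps: (λ.λ.0) (λ.(λ.λ.λ.λ.0 1) (0 (λ.λ.0)))

Derivation:
  start: (λ.(λ.0) 0 (λ.(λ.λ.λ.λ.0 1) (0 1))) (λ.λ.0)
  →1  (λ.0) (λ.λ.0) (λ.(λ.λ.λ.λ.0 1) (0 (λ.λ.0)))
  →2  (λ.λ.0) (λ.(λ.λ.λ.λ.0 1) (0 (λ.λ.0)))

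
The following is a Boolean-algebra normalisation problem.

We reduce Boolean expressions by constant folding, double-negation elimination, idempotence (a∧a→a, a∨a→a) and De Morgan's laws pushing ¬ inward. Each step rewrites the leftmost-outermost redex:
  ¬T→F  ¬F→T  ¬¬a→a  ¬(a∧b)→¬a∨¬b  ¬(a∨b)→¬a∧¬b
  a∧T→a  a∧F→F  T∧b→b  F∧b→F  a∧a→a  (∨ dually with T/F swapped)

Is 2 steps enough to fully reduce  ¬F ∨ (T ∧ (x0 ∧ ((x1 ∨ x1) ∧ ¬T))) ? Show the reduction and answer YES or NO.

Answer: YES — reaches normal form T in 2 ≤ 2 steps

Reduction:
  start: ¬F ∨ (T ∧ (x0 ∧ ((x1 ∨ x1) ∧ ¬T)))
  →1  T ∨ (T ∧ (x0 ∧ ((x1 ∨ x1) ∧ ¬T)))
  →2  T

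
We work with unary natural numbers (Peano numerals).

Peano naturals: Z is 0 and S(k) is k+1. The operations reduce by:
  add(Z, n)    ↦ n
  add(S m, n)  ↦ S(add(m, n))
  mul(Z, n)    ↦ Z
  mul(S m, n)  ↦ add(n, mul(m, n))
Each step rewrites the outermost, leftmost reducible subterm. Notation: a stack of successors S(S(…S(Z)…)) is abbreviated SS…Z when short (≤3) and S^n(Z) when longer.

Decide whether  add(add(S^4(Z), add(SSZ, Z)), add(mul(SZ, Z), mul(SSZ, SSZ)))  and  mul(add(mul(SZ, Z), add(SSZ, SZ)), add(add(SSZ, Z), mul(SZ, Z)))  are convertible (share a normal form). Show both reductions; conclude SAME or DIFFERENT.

Answer: DIFFERENT — A ⇓ S^10(Z), B ⇓ S^6(Z)

Working:
Term A:
  start: add(add(S^4(Z), add(SSZ, Z)), add(mul(SZ, Z), mul(SSZ, SSZ)))
  [1] add(S(add(SSSZ, add(SSZ, Z))), add(mul(SZ, Z), mul(SSZ, SSZ)))
  [2] S(add(add(SSSZ, add(SSZ, Z)), add(mul(SZ, Z), mul(SSZ, SSZ))))
  [3] S(add(S(add(SSZ, add(SSZ, Z))), add(mul(SZ, Z), mul(SSZ, SSZ))))
  [4] S(S(add(add(SSZ, add(SSZ, Z)), add(mul(SZ, Z), mul(SSZ, SSZ)))))
  [5] S(S(add(S(add(SZ, add(SSZ, Z))), add(mul(SZ, Z), mul(SSZ, SSZ)))))
  [6] S(S(S(add(add(SZ, add(SSZ, Z)), add(mul(SZ, Z), mul(SSZ, SSZ))))))
  [7] S(S(S(add(S(add(Z, add(SSZ, Z))), add(mul(SZ, Z), mul(SSZ, SSZ))))))
  [8] S(S(S(S(add(add(Z, add(SSZ, Z)), add(mul(SZ, Z), mul(SSZ, SSZ)))))))
  [9] S(S(S(S(add(add(SSZ, Z), add(mul(SZ, Z), mul(SSZ, SSZ)))))))
  [10] S(S(S(S(add(S(add(SZ, Z)), add(mul(SZ, Z), mul(SSZ, SSZ)))))))
  [11] S(S(S(S(S(add(add(SZ, Z), add(mul(SZ, Z), mul(SSZ, SSZ))))))))
  [12] S(S(S(S(S(add(S(add(Z, Z)), add(mul(SZ, Z), mul(SSZ, SSZ))))))))
  [13] S(S(S(S(S(S(add(add(Z, Z), add(mul(SZ, Z), mul(SSZ, SSZ)))))))))
  [14] S(S(S(S(S(S(add(Z, add(mul(SZ, Z), mul(SSZ, SSZ)))))))))
  [15] S(S(S(S(S(S(add(mul(SZ, Z), mul(SSZ, SSZ))))))))
  [16] S(S(S(S(S(S(add(add(Z, mul(Z, Z)), mul(SSZ, SSZ))))))))
  [17] S(S(S(S(S(S(add(mul(Z, Z), mul(SSZ, SSZ))))))))
  [18] S(S(S(S(S(S(add(Z, mul(SSZ, SSZ))))))))
  [19] S(S(S(S(S(S(mul(SSZ, SSZ)))))))
  [20] S(S(S(S(S(S(add(SSZ, mul(SZ, SSZ))))))))
  [21] S(S(S(S(S(S(S(add(SZ, mul(SZ, SSZ)))))))))
  [22] S(S(S(S(S(S(S(S(add(Z, mul(SZ, SSZ))))))))))
  [23] S(S(S(S(S(S(S(S(mul(SZ, SSZ)))))))))
  [24] S(S(S(S(S(S(S(S(add(SSZ, mul(Z, SSZ))))))))))
  [25] S(S(S(S(S(S(S(S(S(add(SZ, mul(Z, SSZ)))))))))))
  [26] S(S(S(S(S(S(S(S(S(S(add(Z, mul(Z, SSZ))))))))))))
  [27] S(S(S(S(S(S(S(S(S(S(mul(Z, SSZ)))))))))))
  [28] S^10(Z)

Term B:
  start: mul(add(mul(SZ, Z), add(SSZ, SZ)), add(add(SSZ, Z), mul(SZ, Z)))
  [1] mul(add(add(Z, mul(Z, Z)), add(SSZ, SZ)), add(add(SSZ, Z), mul(SZ, Z)))
  [2] mul(add(mul(Z, Z), add(SSZ, SZ)), add(add(SSZ, Z), mul(SZ, Z)))
  [3] mul(add(Z, add(SSZ, SZ)), add(add(SSZ, Z), mul(SZ, Z)))
  [4] mul(add(SSZ, SZ), add(add(SSZ, Z), mul(SZ, Z)))
  [5] mul(S(add(SZ, SZ)), add(add(SSZ, Z), mul(SZ, Z)))
  [6] add(add(add(SSZ, Z), mul(SZ, Z)), mul(add(SZ, SZ), add(add(SSZ, Z), mul(SZ, Z))))
  [7] add(add(S(add(SZ, Z)), mul(SZ, Z)), mul(add(SZ, SZ), add(add(SSZ, Z), mul(SZ, Z))))
  [8] add(S(add(add(SZ, Z), mul(SZ, Z))), mul(add(SZ, SZ), add(add(SSZ, Z), mul(SZ, Z))))
  [9] S(add(add(add(SZ, Z), mul(SZ, Z)), mul(add(SZ, SZ), add(add(SSZ, Z), mul(SZ, Z)))))
  [10] S(add(add(S(add(Z, Z)), mul(SZ, Z)), mul(add(SZ, SZ), add(add(SSZ, Z), mul(SZ, Z)))))
  [11] S(add(S(add(add(Z, Z), mul(SZ, Z))), mul(add(SZ, SZ), add(add(SSZ, Z), mul(SZ, Z)))))
  [12] S(S(add(add(add(Z, Z), mul(SZ, Z)), mul(add(SZ, SZ), add(add(SSZ, Z), mul(SZ, Z))))))
  [13] S(S(add(add(Z, mul(SZ, Z)), mul(add(SZ, SZ), add(add(SSZ, Z), mul(SZ, Z))))))
  [14] S(S(add(mul(SZ, Z), mul(add(SZ, SZ), add(add(SSZ, Z), mul(SZ, Z))))))
  [15] S(S(add(add(Z, mul(Z, Z)), mul(add(SZ, SZ), add(add(SSZ, Z), mul(SZ, Z))))))
  [16] S(S(add(mul(Z, Z), mul(add(SZ, SZ), add(add(SSZ, Z), mul(SZ, Z))))))
  [17] S(S(add(Z, mul(add(SZ, SZ), add(add(SSZ, Z), mul(SZ, Z))))))
  [18] S(S(mul(add(SZ, SZ), add(add(SSZ, Z), mul(SZ, Z)))))
  [19] S(S(mul(S(add(Z, SZ)), add(add(SSZ, Z), mul(SZ, Z)))))
  [20] S(S(add(add(add(SSZ, Z), mul(SZ, Z)), mul(add(Z, SZ), add(add(SSZ, Z), mul(SZ, Z))))))
  [21] S(S(add(add(S(add(SZ, Z)), mul(SZ, Z)), mul(add(Z, SZ), add(add(SSZ, Z), mul(SZ, Z))))))
  [22] S(S(add(S(add(add(SZ, Z), mul(SZ, Z))), mul(add(Z, SZ), add(add(SSZ, Z), mul(SZ, Z))))))
  [23] S(S(S(add(add(add(SZ, Z), mul(SZ, Z)), mul(add(Z, SZ), add(add(SSZ, Z), mul(SZ, Z)))))))
  [24] S(S(S(add(add(S(add(Z, Z)), mul(SZ, Z)), mul(add(Z, SZ), add(add(SSZ, Z), mul(SZ, Z)))))))
  [25] S(S(S(add(S(add(add(Z, Z), mul(SZ, Z))), mul(add(Z, SZ), add(add(SSZ, Z), mul(SZ, Z)))))))
  [26] S(S(S(S(add(add(add(Z, Z), mul(SZ, Z)), mul(add(Z, SZ), add(add(SSZ, Z), mul(SZ, Z))))))))
  [27] S(S(S(S(add(add(Z, mul(SZ, Z)), mul(add(Z, SZ), add(add(SSZ, Z), mul(SZ, Z))))))))
  [28] S(S(S(S(add(mul(SZ, Z), mul(add(Z, SZ), add(add(SSZ, Z), mul(SZ, Z))))))))
  [29] S(S(S(S(add(add(Z, mul(Z, Z)), mul(add(Z, SZ), add(add(SSZ, Z), mul(SZ, Z))))))))
  [30] S(S(S(S(add(mul(Z, Z), mul(add(Z, SZ), add(add(SSZ, Z), mul(SZ, Z))))))))
  [31] S(S(S(S(add(Z, mul(add(Z, SZ), add(add(SSZ, Z), mul(SZ, Z))))))))
  [32] S(S(S(S(mul(add(Z, SZ), add(add(SSZ, Z), mul(SZ, Z)))))))
  [33] S(S(S(S(mul(SZ, add(add(SSZ, Z), mul(SZ, Z)))))))
  [34] S(S(S(S(add(add(add(SSZ, Z), mul(SZ, Z)), mul(Z, add(add(SSZ, Z), mul(SZ, Z))))))))
  [35] S(S(S(S(add(add(S(add(SZ, Z)), mul(SZ, Z)), mul(Z, add(add(SSZ, Z), mul(SZ, Z))))))))
  [36] S(S(S(S(add(S(add(add(SZ, Z), mul(SZ, Z))), mul(Z, add(add(SSZ, Z), mul(SZ, Z))))))))
  [37] S(S(S(S(S(add(add(add(SZ, Z), mul(SZ, Z)), mul(Z, add(add(SSZ, Z), mul(SZ, Z)))))))))
  [38] S(S(S(S(S(add(add(S(add(Z, Z)), mul(SZ, Z)), mul(Z, add(add(SSZ, Z), mul(SZ, Z)))))))))
  [39] S(S(S(S(S(add(S(add(add(Z, Z), mul(SZ, Z))), mul(Z, add(add(SSZ, Z), mul(SZ, Z)))))))))
  [40] S(S(S(S(S(S(add(add(add(Z, Z), mul(SZ, Z)), mul(Z, add(add(SSZ, Z), mul(SZ, Z))))))))))
  [41] S(S(S(S(S(S(add(add(Z, mul(SZ, Z)), mul(Z, add(add(SSZ, Z), mul(SZ, Z))))))))))
  [42] S(S(S(S(S(S(add(mul(SZ, Z), mul(Z, add(add(SSZ, Z), mul(SZ, Z))))))))))
  [43] S(S(S(S(S(S(add(add(Z, mul(Z, Z)), mul(Z, add(add(SSZ, Z), mul(SZ, Z))))))))))
  [44] S(S(S(S(S(S(add(mul(Z, Z), mul(Z, add(add(SSZ, Z), mul(SZ, Z))))))))))
  [45] S(S(S(S(S(S(add(Z, mul(Z, add(add(SSZ, Z), mul(SZ, Z))))))))))
  [46] S(S(S(S(S(S(mul(Z, add(add(SSZ, Z), mul(SZ, Z)))))))))
  [47] S^6(Z)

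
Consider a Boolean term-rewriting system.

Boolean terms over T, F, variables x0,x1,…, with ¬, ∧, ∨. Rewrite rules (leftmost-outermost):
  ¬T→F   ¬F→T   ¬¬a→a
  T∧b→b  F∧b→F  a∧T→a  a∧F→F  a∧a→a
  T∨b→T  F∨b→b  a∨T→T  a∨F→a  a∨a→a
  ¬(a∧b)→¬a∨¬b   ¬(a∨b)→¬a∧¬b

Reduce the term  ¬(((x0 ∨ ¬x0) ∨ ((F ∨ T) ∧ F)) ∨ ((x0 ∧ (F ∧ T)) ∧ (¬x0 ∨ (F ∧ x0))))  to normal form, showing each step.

Answer: normal form = ¬x0 ∧ x0  (in 20 steps)

Working:
  start: ¬(((x0 ∨ ¬x0) ∨ ((F ∨ T) ∧ F)) ∨ ((x0 ∧ (F ∧ T)) ∧ (¬x0 ∨ (F ∧ x0))))
  [1] ¬((x0 ∨ ¬x0) ∨ ((F ∨ T) ∧ F)) ∧ ¬((x0 ∧ (F ∧ T)) ∧ (¬x0 ∨ (F ∧ x0)))
  [2] (¬(x0 ∨ ¬x0) ∧ ¬((F ∨ T) ∧ F)) ∧ ¬((x0 ∧ (F ∧ T)) ∧ (¬x0 ∨ (F ∧ x0)))
  [3] ((¬x0 ∧ ¬¬x0) ∧ ¬((F ∨ T) ∧ F)) ∧ ¬((x0 ∧ (F ∧ T)) ∧ (¬x0 ∨ (F ∧ x0)))
  [4] ((¬x0 ∧ x0) ∧ ¬((F ∨ T) ∧ F)) ∧ ¬((x0 ∧ (F ∧ T)) ∧ (¬x0 ∨ (F ∧ x0)))
  [5] ((¬x0 ∧ x0) ∧ (¬(F ∨ T) ∨ ¬F)) ∧ ¬((x0 ∧ (F ∧ T)) ∧ (¬x0 ∨ (F ∧ x0)))
  [6] ((¬x0 ∧ x0) ∧ ((¬F ∧ ¬T) ∨ ¬F)) ∧ ¬((x0 ∧ (F ∧ T)) ∧ (¬x0 ∨ (F ∧ x0)))
  [7] ((¬x0 ∧ x0) ∧ ((T ∧ ¬T) ∨ ¬F)) ∧ ¬((x0 ∧ (F ∧ T)) ∧ (¬x0 ∨ (F ∧ x0)))
  [8] ((¬x0 ∧ x0) ∧ (¬T ∨ ¬F)) ∧ ¬((x0 ∧ (F ∧ T)) ∧ (¬x0 ∨ (F ∧ x0)))
  [9] ((¬x0 ∧ x0) ∧ (F ∨ ¬F)) ∧ ¬((x0 ∧ (F ∧ T)) ∧ (¬x0 ∨ (F ∧ x0)))
  [10] ((¬x0 ∧ x0) ∧ ¬F) ∧ ¬((x0 ∧ (F ∧ T)) ∧ (¬x0 ∨ (F ∧ x0)))
  [11] ((¬x0 ∧ x0) ∧ T) ∧ ¬((x0 ∧ (F ∧ T)) ∧ (¬x0 ∨ (F ∧ x0)))
  [12] (¬x0 ∧ x0) ∧ ¬((x0 ∧ (F ∧ T)) ∧ (¬x0 ∨ (F ∧ x0)))
  [13] (¬x0 ∧ x0) ∧ (¬(x0 ∧ (F ∧ T)) ∨ ¬(¬x0 ∨ (F ∧ x0)))
  [14] (¬x0 ∧ x0) ∧ ((¬x0 ∨ ¬(F ∧ T)) ∨ ¬(¬x0 ∨ (F ∧ x0)))
  [15] (¬x0 ∧ x0) ∧ ((¬x0 ∨ (¬F ∨ ¬T)) ∨ ¬(¬x0 ∨ (F ∧ x0)))
  [16] (¬x0 ∧ x0) ∧ ((¬x0 ∨ (T ∨ ¬T)) ∨ ¬(¬x0 ∨ (F ∧ x0)))
  [17] (¬x0 ∧ x0) ∧ ((¬x0 ∨ T) ∨ ¬(¬x0 ∨ (F ∧ x0)))
  [18] (¬x0 ∧ x0) ∧ (T ∨ ¬(¬x0 ∨ (F ∧ x0)))
  [19] (¬x0 ∧ x0) ∧ T
  [20] ¬x0 ∧ x0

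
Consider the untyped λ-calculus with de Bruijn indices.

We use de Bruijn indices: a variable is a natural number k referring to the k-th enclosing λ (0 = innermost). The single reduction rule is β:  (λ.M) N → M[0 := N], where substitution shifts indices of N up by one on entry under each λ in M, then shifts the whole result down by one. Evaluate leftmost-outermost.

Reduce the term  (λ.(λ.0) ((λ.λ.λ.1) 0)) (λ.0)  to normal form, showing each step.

Answer: normal form = λ.λ.1  (in 3 steps)

Reduction:
  start: (λ.(λ.0) ((λ.λ.λ.1) 0)) (λ.0)
  step 1: (λ.0) ((λ.λ.λ.1) (λ.0))
  step 2: (λ.λ.λ.1) (λ.0)
  step 3: λ.λ.1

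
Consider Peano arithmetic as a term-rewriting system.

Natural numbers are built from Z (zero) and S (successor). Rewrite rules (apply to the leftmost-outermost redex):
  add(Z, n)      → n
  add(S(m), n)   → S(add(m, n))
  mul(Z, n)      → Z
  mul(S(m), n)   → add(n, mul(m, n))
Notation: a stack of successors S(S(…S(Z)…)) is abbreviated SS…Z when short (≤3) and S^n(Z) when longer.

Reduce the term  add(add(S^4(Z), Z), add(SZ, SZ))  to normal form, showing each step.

Answer: normal form = S^6(Z)  (in 12 steps)

Reduction:
  start: add(add(S^4(Z), Z), add(SZ, SZ))
  step 1: add(S(add(SSSZ, Z)), add(SZ, SZ))
  step 2: S(add(add(SSSZ, Z), add(SZ, SZ)))
  step 3: S(add(S(add(SSZ, Z)), add(SZ, SZ)))
  step 4: S(S(add(add(SSZ, Z), add(SZ, SZ))))
  step 5: S(S(add(S(add(SZ, Z)), add(SZ, SZ))))
  step 6: S(S(S(add(add(SZ, Z), add(SZ, SZ)))))
  step 7: S(S(S(add(S(add(Z, Z)), add(SZ, SZ)))))
  step 8: S(S(S(S(add(add(Z, Z), add(SZ, SZ))))))
  step 9: S(S(S(S(add(Z, add(SZ, SZ))))))
  step 10: S(S(S(S(add(SZ, SZ)))))
  step 11: S(S(S(S(S(add(Z, SZ))))))
  step 12: S^6(Z)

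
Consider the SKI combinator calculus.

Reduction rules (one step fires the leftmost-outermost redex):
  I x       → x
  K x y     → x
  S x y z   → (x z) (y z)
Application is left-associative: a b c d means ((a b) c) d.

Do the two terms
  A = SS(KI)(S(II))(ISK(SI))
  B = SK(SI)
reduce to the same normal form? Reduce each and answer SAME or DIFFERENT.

Answer: SAME — A ⇓ SK(SI), B ⇓ SK(SI)

Working:
Term A:
  start: SS(KI)(S(II))(ISK(SI))
  →1  S(S(II))(KI(S(II)))(ISK(SI))
  →2  S(II)(ISK(SI))(KI(S(II))(ISK(SI)))
  →3  II(KI(S(II))(ISK(SI)))(ISK(SI)(KI(S(II))(ISK(SI))))
  →4  I(KI(S(II))(ISK(SI)))(ISK(SI)(KI(S(II))(ISK(SI))))
  →5  KI(S(II))(ISK(SI))(ISK(SI)(KI(S(II))(ISK(SI))))
  →6  I(ISK(SI))(ISK(SI)(KI(S(II))(ISK(SI))))
  →7  ISK(SI)(ISK(SI)(KI(S(II))(ISK(SI))))
  →8  SK(SI)(ISK(SI)(KI(S(II))(ISK(SI))))
  →9  K(ISK(SI)(KI(S(II))(ISK(SI))))(SI(ISK(SI)(KI(S(II))(ISK(SI)))))
  →10  ISK(SI)(KI(S(II))(ISK(SI)))
  →11  SK(SI)(KI(S(II))(ISK(SI)))
  →12  K(KI(S(II))(ISK(SI)))(SI(KI(S(II))(ISK(SI))))
  →13  KI(S(II))(ISK(SI))
  →14  I(ISK(SI))
  →15  ISK(SI)
  →16  SK(SI)

Term B:
  start: SK(SI)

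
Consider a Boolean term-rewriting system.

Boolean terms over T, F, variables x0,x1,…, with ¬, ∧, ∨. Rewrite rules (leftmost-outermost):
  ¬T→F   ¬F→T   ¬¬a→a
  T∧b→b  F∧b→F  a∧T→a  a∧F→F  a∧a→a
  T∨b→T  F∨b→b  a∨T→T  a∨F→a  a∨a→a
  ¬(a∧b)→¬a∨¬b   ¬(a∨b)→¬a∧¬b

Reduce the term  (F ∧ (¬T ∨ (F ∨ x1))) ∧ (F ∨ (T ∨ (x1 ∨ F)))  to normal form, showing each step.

Answer: normal form = F  (in 2 steps)

Derivation:
  start: (F ∧ (¬T ∨ (F ∨ x1))) ∧ (F ∨ (T ∨ (x1 ∨ F)))
  [1] F ∧ (F ∨ (T ∨ (x1 ∨ F)))
  [2] F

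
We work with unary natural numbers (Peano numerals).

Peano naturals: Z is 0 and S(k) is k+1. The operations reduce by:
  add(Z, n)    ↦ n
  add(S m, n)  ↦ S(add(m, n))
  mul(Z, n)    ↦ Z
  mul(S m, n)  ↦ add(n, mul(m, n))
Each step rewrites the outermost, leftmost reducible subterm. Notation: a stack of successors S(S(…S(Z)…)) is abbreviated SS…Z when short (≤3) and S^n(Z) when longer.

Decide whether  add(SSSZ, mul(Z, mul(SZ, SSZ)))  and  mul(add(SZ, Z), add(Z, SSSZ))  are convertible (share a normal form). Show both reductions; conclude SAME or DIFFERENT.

Answer: SAME — A ⇓ SSSZ, B ⇓ SSSZ

Working:
Term A:
  start: add(SSSZ, mul(Z, mul(SZ, SSZ)))
  [1] S(add(SSZ, mul(Z, mul(SZ, SSZ))))
  [2] S(S(add(SZ, mul(Z, mul(SZ, SSZ)))))
  [3] S(S(S(add(Z, mul(Z, mul(SZ, SSZ))))))
  [4] S(S(S(mul(Z, mul(SZ, SSZ)))))
  [5] SSSZ

Term B:
  start: mul(add(SZ, Z), add(Z, SSSZ))
  [1] mul(S(add(Z, Z)), add(Z, SSSZ))
  [2] add(add(Z, SSSZ), mul(add(Z, Z), add(Z, SSSZ)))
  [3] add(SSSZ, mul(add(Z, Z), add(Z, SSSZ)))
  [4] S(add(SSZ, mul(add(Z, Z), add(Z, SSSZ))))
  [5] S(S(add(SZ, mul(add(Z, Z), add(Z, SSSZ)))))
  [6] S(S(S(add(Z, mul(add(Z, Z), add(Z, SSSZ))))))
  [7] S(S(S(mul(add(Z, Z), add(Z, SSSZ)))))
  [8] S(S(S(mul(Z, add(Z, SSSZ)))))
  [9] SSSZ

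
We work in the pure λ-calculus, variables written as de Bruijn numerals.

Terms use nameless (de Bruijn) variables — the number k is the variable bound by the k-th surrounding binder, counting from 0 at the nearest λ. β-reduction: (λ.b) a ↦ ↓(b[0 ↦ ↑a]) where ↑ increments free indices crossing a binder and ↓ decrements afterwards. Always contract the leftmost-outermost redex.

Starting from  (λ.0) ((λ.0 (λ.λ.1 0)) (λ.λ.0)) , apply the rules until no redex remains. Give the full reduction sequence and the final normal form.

Answer: normal form = λ.0  (in 3 steps)

Derivation:
  start: (λ.0) ((λ.0 (λ.λ.1 0)) (λ.λ.0))
  →1  (λ.0 (λ.λ.1 0)) (λ.λ.0)
  →2  (λ.λ.0) (λ.λ.1 0)
  →3  λ.0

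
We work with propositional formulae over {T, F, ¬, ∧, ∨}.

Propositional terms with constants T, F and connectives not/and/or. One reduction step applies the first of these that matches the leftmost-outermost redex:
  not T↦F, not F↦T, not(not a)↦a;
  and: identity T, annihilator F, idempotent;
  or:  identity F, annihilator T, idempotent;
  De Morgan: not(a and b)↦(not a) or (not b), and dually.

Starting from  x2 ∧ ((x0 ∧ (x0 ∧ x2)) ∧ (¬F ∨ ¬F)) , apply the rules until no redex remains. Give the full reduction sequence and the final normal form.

Answer: normal form = x2 ∧ (x0 ∧ (x0 ∧ x2))  (in 3 steps)

Derivation:
  start: x2 ∧ ((x0 ∧ (x0 ∧ x2)) ∧ (¬F ∨ ¬F))
  →1  x2 ∧ ((x0 ∧ (x0 ∧ x2)) ∧ ¬F)
  →2  x2 ∧ ((x0 ∧ (x0 ∧ x2)) ∧ T)
  →3  x2 ∧ (x0 ∧ (x0 ∧ x2))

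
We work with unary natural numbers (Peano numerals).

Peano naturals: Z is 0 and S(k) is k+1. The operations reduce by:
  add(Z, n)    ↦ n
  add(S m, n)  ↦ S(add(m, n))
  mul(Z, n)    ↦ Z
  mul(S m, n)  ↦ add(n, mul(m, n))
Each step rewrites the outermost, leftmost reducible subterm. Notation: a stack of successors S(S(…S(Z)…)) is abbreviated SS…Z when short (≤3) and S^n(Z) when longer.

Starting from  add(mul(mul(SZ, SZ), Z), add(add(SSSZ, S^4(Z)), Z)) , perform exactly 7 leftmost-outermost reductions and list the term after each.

Answer: after 7 steps: add(Z, add(add(SSSZ, S^4(Z)), Z))

Working:
  start: add(mul(mul(SZ, SZ), Z), add(add(SSSZ, S^4(Z)), Z))
  step 1: add(mul(add(SZ, mul(Z, SZ)), Z), add(add(SSSZ, S^4(Z)), Z))
  step 2: add(mul(S(add(Z, mul(Z, SZ))), Z), add(add(SSSZ, S^4(Z)), Z))
  step 3: add(add(Z, mul(add(Z, mul(Z, SZ)), Z)), add(add(SSSZ, S^4(Z)), Z))
  step 4: add(mul(add(Z, mul(Z, SZ)), Z), add(add(SSSZ, S^4(Z)), Z))
  step 5: add(mul(mul(Z, SZ), Z), add(add(SSSZ, S^4(Z)), Z))
  step 6: add(mul(Z, Z), add(add(SSSZ, S^4(Z)), Z))
  step 7: add(Z, add(add(SSSZ, S^4(Z)), Z))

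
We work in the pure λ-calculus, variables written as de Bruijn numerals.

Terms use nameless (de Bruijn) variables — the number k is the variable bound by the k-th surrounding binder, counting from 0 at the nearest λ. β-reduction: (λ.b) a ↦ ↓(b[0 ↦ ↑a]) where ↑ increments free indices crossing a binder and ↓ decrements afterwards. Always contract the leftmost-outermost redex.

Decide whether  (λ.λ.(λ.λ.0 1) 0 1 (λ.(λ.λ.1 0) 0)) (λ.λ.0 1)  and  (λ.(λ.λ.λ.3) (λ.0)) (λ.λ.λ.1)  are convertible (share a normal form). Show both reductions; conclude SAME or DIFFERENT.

Answer: DIFFERENT — A ⇓ λ.λ.1 0, B ⇓ λ.λ.λ.λ.λ.1

Working:
Term A:
  start: (λ.λ.(λ.λ.0 1) 0 1 (λ.(λ.λ.1 0) 0)) (λ.λ.0 1)
  step 1: λ.(λ.λ.0 1) 0 (λ.λ.0 1) (λ.(λ.λ.1 0) 0)
  step 2: λ.(λ.0 1) (λ.λ.0 1) (λ.(λ.λ.1 0) 0)
  step 3: λ.(λ.λ.0 1) 0 (λ.(λ.λ.1 0) 0)
  step 4: λ.(λ.0 1) (λ.(λ.λ.1 0) 0)
  step 5: λ.(λ.(λ.λ.1 0) 0) 0
  step 6: λ.(λ.λ.1 0) 0
  step 7: λ.λ.1 0

Term B:
  start: (λ.(λ.λ.λ.3) (λ.0)) (λ.λ.λ.1)
  step 1: (λ.λ.λ.λ.λ.λ.1) (λ.0)
  step 2: λ.λ.λ.λ.λ.1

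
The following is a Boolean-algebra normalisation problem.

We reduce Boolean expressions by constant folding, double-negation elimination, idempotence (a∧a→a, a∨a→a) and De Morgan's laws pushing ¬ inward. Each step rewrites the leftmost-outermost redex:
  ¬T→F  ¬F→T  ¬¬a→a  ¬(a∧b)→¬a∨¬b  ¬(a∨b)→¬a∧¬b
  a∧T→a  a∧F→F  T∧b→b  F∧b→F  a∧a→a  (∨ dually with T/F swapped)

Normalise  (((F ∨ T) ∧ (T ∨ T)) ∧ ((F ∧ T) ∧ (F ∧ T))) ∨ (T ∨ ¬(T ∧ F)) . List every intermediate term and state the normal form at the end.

  start: (((F ∨ T) ∧ (T ∨ T)) ∧ ((F ∧ T) ∧ (F ∧ T))) ∨ (T ∨ ¬(T ∧ F))
  step 1: ((T ∧ (T ∨ T)) ∧ ((F ∧ T) ∧ (F ∧ T))) ∨ (T ∨ ¬(T ∧ F))
  step 2: ((T ∨ T) ∧ ((F ∧ T) ∧ (F ∧ T))) ∨ (T ∨ ¬(T ∧ F))
  step 3: (T ∧ ((F ∧ T) ∧ (F ∧ T))) ∨ (T ∨ ¬(T ∧ F))
  step 4: ((F ∧ T) ∧ (F ∧ T)) ∨ (T ∨ ¬(T ∧ F))
  step 5: (F ∧ T) ∨ (T ∨ ¬(T ∧ F))
  step 6: F ∨ (T ∨ ¬(T ∧ F))
  step 7: T ∨ ¬(T ∧ F)
  step 8: T

Answer: normal form = T  (in 8 steps)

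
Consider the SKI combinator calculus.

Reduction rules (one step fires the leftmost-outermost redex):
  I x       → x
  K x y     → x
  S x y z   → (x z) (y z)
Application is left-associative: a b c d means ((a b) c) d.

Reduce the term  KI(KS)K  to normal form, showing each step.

Answer: normal form = K  (in 2 steps)

Derivation:
  start: KI(KS)K
  step 1: IK
  step 2: K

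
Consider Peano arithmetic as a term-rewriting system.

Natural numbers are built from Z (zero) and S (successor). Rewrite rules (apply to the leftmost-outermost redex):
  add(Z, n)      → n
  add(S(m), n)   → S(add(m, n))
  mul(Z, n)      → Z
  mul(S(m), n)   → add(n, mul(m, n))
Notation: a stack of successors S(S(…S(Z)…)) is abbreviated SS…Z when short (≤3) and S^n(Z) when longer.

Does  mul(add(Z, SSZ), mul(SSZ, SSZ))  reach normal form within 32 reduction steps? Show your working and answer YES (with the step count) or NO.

Answer: YES — reaches normal form S^8(Z) in 32 ≤ 32 steps

Reduction:
  start: mul(add(Z, SSZ), mul(SSZ, SSZ))
  step 1: mul(SSZ, mul(SSZ, SSZ))
  step 2: add(mul(SSZ, SSZ), mul(SZ, mul(SSZ, SSZ)))
  step 3: add(add(SSZ, mul(SZ, SSZ)), mul(SZ, mul(SSZ, SSZ)))
  step 4: add(S(add(SZ, mul(SZ, SSZ))), mul(SZ, mul(SSZ, SSZ)))
  step 5: S(add(add(SZ, mul(SZ, SSZ)), mul(SZ, mul(SSZ, SSZ))))
  step 6: S(add(S(add(Z, mul(SZ, SSZ))), mul(SZ, mul(SSZ, SSZ))))
  step 7: S(S(add(add(Z, mul(SZ, SSZ)), mul(SZ, mul(SSZ, SSZ)))))
  step 8: S(S(add(mul(SZ, SSZ), mul(SZ, mul(SSZ, SSZ)))))
  step 9: S(S(add(add(SSZ, mul(Z, SSZ)), mul(SZ, mul(SSZ, SSZ)))))
  step 10: S(S(add(S(add(SZ, mul(Z, SSZ))), mul(SZ, mul(SSZ, SSZ)))))
  step 11: S(S(S(add(add(SZ, mul(Z, SSZ)), mul(SZ, mul(SSZ, SSZ))))))
  step 12: S(S(S(add(S(add(Z, mul(Z, SSZ))), mul(SZ, mul(SSZ, SSZ))))))
  step 13: S(S(S(S(add(add(Z, mul(Z, SSZ)), mul(SZ, mul(SSZ, SSZ)))))))
  step 14: S(S(S(S(add(mul(Z, SSZ), mul(SZ, mul(SSZ, SSZ)))))))
  step 15: S(S(S(S(add(Z, mul(SZ, mul(SSZ, SSZ)))))))
  step 16: S(S(S(S(mul(SZ, mul(SSZ, SSZ))))))
  step 17: S(S(S(S(add(mul(SSZ, SSZ), mul(Z, mul(SSZ, SSZ)))))))
  step 18: S(S(S(S(add(add(SSZ, mul(SZ, SSZ)), mul(Z, mul(SSZ, SSZ)))))))
  step 19: S(S(S(S(add(S(add(SZ, mul(SZ, SSZ))), mul(Z, mul(SSZ, SSZ)))))))
  step 20: S(S(S(S(S(add(add(SZ, mul(SZ, SSZ)), mul(Z, mul(SSZ, SSZ))))))))
  step 21: S(S(S(S(S(add(S(add(Z, mul(SZ, SSZ))), mul(Z, mul(SSZ, SSZ))))))))
  step 22: S(S(S(S(S(S(add(add(Z, mul(SZ, SSZ)), mul(Z, mul(SSZ, SSZ)))))))))
  step 23: S(S(S(S(S(S(add(mul(SZ, SSZ), mul(Z, mul(SSZ, SSZ)))))))))
  step 24: S(S(S(S(S(S(add(add(SSZ, mul(Z, SSZ)), mul(Z, mul(SSZ, SSZ)))))))))
  step 25: S(S(S(S(S(S(add(S(add(SZ, mul(Z, SSZ))), mul(Z, mul(SSZ, SSZ)))))))))
  step 26: S(S(S(S(S(S(S(add(add(SZ, mul(Z, SSZ)), mul(Z, mul(SSZ, SSZ))))))))))
  step 27: S(S(S(S(S(S(S(add(S(add(Z, mul(Z, SSZ))), mul(Z, mul(SSZ, SSZ))))))))))
  step 28: S(S(S(S(S(S(S(S(add(add(Z, mul(Z, SSZ)), mul(Z, mul(SSZ, SSZ)))))))))))
  step 29: S(S(S(S(S(S(S(S(add(mul(Z, SSZ), mul(Z, mul(SSZ, SSZ)))))))))))
  step 30: S(S(S(S(S(S(S(S(add(Z, mul(Z, mul(SSZ, SSZ)))))))))))
  step 31: S(S(S(S(S(S(S(S(mul(Z, mul(SSZ, SSZ))))))))))
  step 32: S^8(Z)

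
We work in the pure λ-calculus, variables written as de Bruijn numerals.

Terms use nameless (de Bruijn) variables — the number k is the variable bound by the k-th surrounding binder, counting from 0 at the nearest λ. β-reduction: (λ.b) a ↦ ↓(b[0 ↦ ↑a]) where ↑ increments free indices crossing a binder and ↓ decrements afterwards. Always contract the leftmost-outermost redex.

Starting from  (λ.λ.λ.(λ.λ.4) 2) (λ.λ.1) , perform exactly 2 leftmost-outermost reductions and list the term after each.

  start: (λ.λ.λ.(λ.λ.4) 2) (λ.λ.1)
  →1  λ.λ.(λ.λ.λ.λ.1) (λ.λ.1)
  →2  λ.λ.λ.λ.λ.1

Answer: after 2 steps: λ.λ.λ.λ.λ.1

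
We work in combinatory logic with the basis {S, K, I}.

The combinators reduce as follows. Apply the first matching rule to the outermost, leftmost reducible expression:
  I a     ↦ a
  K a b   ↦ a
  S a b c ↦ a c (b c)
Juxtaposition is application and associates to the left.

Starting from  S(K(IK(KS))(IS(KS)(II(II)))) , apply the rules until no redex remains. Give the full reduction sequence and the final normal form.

Answer: normal form = S(K(KS))  (in 2 steps)

Reduction:
  start: S(K(IK(KS))(IS(KS)(II(II))))
  [1] S(IK(KS))
  [2] S(K(KS))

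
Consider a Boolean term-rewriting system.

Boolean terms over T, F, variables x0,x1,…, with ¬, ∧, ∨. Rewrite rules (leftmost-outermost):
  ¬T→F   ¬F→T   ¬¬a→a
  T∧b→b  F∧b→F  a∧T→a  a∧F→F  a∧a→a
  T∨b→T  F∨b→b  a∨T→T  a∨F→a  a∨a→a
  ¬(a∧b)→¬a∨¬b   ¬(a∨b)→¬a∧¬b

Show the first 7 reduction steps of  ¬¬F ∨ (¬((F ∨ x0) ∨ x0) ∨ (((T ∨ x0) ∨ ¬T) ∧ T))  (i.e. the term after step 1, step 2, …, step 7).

  start: ¬¬F ∨ (¬((F ∨ x0) ∨ x0) ∨ (((T ∨ x0) ∨ ¬T) ∧ T))
  step 1: F ∨ (¬((F ∨ x0) ∨ x0) ∨ (((T ∨ x0) ∨ ¬T) ∧ T))
  step 2: ¬((F ∨ x0) ∨ x0) ∨ (((T ∨ x0) ∨ ¬T) ∧ T)
  step 3: (¬(F ∨ x0) ∧ ¬x0) ∨ (((T ∨ x0) ∨ ¬T) ∧ T)
  step 4: ((¬F ∧ ¬x0) ∧ ¬x0) ∨ (((T ∨ x0) ∨ ¬T) ∧ T)
  step 5: ((T ∧ ¬x0) ∧ ¬x0) ∨ (((T ∨ x0) ∨ ¬T) ∧ T)
  step 6: (¬x0 ∧ ¬x0) ∨ (((T ∨ x0) ∨ ¬T) ∧ T)
  step 7: ¬x0 ∨ (((T ∨ x0) ∨ ¬T) ∧ T)

Answer: after 7 steps: ¬x0 ∨ (((T ∨ x0) ∨ ¬T) ∧ T)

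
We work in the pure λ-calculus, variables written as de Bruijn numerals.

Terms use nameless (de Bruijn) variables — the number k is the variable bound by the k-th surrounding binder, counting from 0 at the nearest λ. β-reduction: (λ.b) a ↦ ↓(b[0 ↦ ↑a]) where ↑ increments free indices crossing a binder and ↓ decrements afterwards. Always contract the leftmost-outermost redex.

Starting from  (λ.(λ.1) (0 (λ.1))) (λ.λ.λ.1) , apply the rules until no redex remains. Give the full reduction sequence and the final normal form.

  start: (λ.(λ.1) (0 (λ.1))) (λ.λ.λ.1)
  [1] (λ.λ.λ.λ.1) ((λ.λ.λ.1) (λ.λ.λ.λ.1))
  [2] λ.λ.λ.1

Answer: normal form = λ.λ.λ.1  (in 2 steps)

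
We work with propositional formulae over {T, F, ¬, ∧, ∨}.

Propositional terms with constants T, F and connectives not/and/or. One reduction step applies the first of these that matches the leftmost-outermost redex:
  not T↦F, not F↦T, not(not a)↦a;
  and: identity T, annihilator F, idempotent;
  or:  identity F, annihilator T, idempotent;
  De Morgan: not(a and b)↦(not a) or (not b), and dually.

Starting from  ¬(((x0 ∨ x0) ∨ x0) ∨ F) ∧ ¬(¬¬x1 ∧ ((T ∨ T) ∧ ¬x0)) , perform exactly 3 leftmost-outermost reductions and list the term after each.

  start: ¬(((x0 ∨ x0) ∨ x0) ∨ F) ∧ ¬(¬¬x1 ∧ ((T ∨ T) ∧ ¬x0))
  step 1: (¬((x0 ∨ x0) ∨ x0) ∧ ¬F) ∧ ¬(¬¬x1 ∧ ((T ∨ T) ∧ ¬x0))
  step 2: ((¬(x0 ∨ x0) ∧ ¬x0) ∧ ¬F) ∧ ¬(¬¬x1 ∧ ((T ∨ T) ∧ ¬x0))
  step 3: (((¬x0 ∧ ¬x0) ∧ ¬x0) ∧ ¬F) ∧ ¬(¬¬x1 ∧ ((T ∨ T) ∧ ¬x0))

Answer: after 3 steps: (((¬x0 ∧ ¬x0) ∧ ¬x0) ∧ ¬F) ∧ ¬(¬¬x1 ∧ ((T ∨ T) ∧ ¬x0))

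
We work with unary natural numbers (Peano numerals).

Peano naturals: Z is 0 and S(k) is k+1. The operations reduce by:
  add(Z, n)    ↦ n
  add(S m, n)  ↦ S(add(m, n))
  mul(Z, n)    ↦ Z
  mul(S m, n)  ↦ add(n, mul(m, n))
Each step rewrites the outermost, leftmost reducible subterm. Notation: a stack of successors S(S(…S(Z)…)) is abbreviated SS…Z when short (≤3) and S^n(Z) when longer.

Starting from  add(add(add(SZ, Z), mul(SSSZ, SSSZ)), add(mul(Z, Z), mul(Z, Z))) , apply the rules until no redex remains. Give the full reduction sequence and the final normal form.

Answer: normal form = S^10(Z)  (in 34 steps)

Reduction:
  start: add(add(add(SZ, Z), mul(SSSZ, SSSZ)), add(mul(Z, Z), mul(Z, Z)))
  →1  add(add(S(add(Z, Z)), mul(SSSZ, SSSZ)), add(mul(Z, Z), mul(Z, Z)))
  →2  add(S(add(add(Z, Z), mul(SSSZ, SSSZ))), add(mul(Z, Z), mul(Z, Z)))
  →3  S(add(add(add(Z, Z), mul(SSSZ, SSSZ)), add(mul(Z, Z), mul(Z, Z))))
  →4  S(add(add(Z, mul(SSSZ, SSSZ)), add(mul(Z, Z), mul(Z, Z))))
  →5  S(add(mul(SSSZ, SSSZ), add(mul(Z, Z), mul(Z, Z))))
  →6  S(add(add(SSSZ, mul(SSZ, SSSZ)), add(mul(Z, Z), mul(Z, Z))))
  →7  S(add(S(add(SSZ, mul(SSZ, SSSZ))), add(mul(Z, Z), mul(Z, Z))))
  →8  S(S(add(add(SSZ, mul(SSZ, SSSZ)), add(mul(Z, Z), mul(Z, Z)))))
  →9  S(S(add(S(add(SZ, mul(SSZ, SSSZ))), add(mul(Z, Z), mul(Z, Z)))))
  →10  S(S(S(add(add(SZ, mul(SSZ, SSSZ)), add(mul(Z, Z), mul(Z, Z))))))
  →11  S(S(S(add(S(add(Z, mul(SSZ, SSSZ))), add(mul(Z, Z), mul(Z, Z))))))
  →12  S(S(S(S(add(add(Z, mul(SSZ, SSSZ)), add(mul(Z, Z), mul(Z, Z)))))))
  →13  S(S(S(S(add(mul(SSZ, SSSZ), add(mul(Z, Z), mul(Z, Z)))))))
  →14  S(S(S(S(add(add(SSSZ, mul(SZ, SSSZ)), add(mul(Z, Z), mul(Z, Z)))))))
  →15  S(S(S(S(add(S(add(SSZ, mul(SZ, SSSZ))), add(mul(Z, Z), mul(Z, Z)))))))
  →16  S(S(S(S(S(add(add(SSZ, mul(SZ, SSSZ)), add(mul(Z, Z), mul(Z, Z))))))))
  →17  S(S(S(S(S(add(S(add(SZ, mul(SZ, SSSZ))), add(mul(Z, Z), mul(Z, Z))))))))
  →18  S(S(S(S(S(S(add(add(SZ, mul(SZ, SSSZ)), add(mul(Z, Z), mul(Z, Z)))))))))
  →19  S(S(S(S(S(S(add(S(add(Z, mul(SZ, SSSZ))), add(mul(Z, Z), mul(Z, Z)))))))))
  →20  S(S(S(S(S(S(S(add(add(Z, mul(SZ, SSSZ)), add(mul(Z, Z), mul(Z, Z))))))))))
  →21  S(S(S(S(S(S(S(add(mul(SZ, SSSZ), add(mul(Z, Z), mul(Z, Z))))))))))
  →22  S(S(S(S(S(S(S(add(add(SSSZ, mul(Z, SSSZ)), add(mul(Z, Z), mul(Z, Z))))))))))
  →23  S(S(S(S(S(S(S(add(S(add(SSZ, mul(Z, SSSZ))), add(mul(Z, Z), mul(Z, Z))))))))))
  →24  S(S(S(S(S(S(S(S(add(add(SSZ, mul(Z, SSSZ)), add(mul(Z, Z), mul(Z, Z)))))))))))
  →25  S(S(S(S(S(S(S(S(add(S(add(SZ, mul(Z, SSSZ))), add(mul(Z, Z), mul(Z, Z)))))))))))
  →26  S(S(S(S(S(S(S(S(S(add(add(SZ, mul(Z, SSSZ)), add(mul(Z, Z), mul(Z, Z))))))))))))
  →27  S(S(S(S(S(S(S(S(S(add(S(add(Z, mul(Z, SSSZ))), add(mul(Z, Z), mul(Z, Z))))))))))))
  →28  S(S(S(S(S(S(S(S(S(S(add(add(Z, mul(Z, SSSZ)), add(mul(Z, Z), mul(Z, Z)))))))))))))
  →29  S(S(S(S(S(S(S(S(S(S(add(mul(Z, SSSZ), add(mul(Z, Z), mul(Z, Z)))))))))))))
  →30  S(S(S(S(S(S(S(S(S(S(add(Z, add(mul(Z, Z), mul(Z, Z)))))))))))))
  →31  S(S(S(S(S(S(S(S(S(S(add(mul(Z, Z), mul(Z, Z))))))))))))
  →32  S(S(S(S(S(S(S(S(S(S(add(Z, mul(Z, Z))))))))))))
  →33  S(S(S(S(S(S(S(S(S(S(mul(Z, Z)))))))))))
  →34  S^10(Z)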